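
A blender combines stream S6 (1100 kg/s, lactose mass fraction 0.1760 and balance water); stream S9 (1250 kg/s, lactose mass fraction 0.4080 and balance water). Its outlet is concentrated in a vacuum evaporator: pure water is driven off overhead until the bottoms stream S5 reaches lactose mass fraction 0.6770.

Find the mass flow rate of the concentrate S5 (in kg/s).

1039 kg/s

lactose entering = 1100×0.176 + 1250×0.408 = 703.6 kg/s.
All lactose reports to S5, so S5 = 703.6/0.677 = 1039.3 kg/s.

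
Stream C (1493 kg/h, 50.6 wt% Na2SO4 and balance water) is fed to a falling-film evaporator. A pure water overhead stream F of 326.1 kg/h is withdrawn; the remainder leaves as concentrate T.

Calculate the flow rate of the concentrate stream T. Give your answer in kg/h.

Concentrate = 1493 − 326.1 = 1166.9 kg/h.

1167 kg/h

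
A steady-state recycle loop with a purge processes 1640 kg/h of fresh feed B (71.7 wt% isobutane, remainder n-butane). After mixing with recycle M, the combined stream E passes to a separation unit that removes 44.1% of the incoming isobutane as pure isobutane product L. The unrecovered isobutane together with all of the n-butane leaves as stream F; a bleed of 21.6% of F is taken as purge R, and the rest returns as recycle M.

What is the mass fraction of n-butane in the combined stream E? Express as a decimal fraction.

0.507

n-butane enters only via B and leaves only via the purge: 1640×0.283 = 0.216×(n-butane in F), and the separation unit passes all n-butane, so n-butane in E = n-butane in F = 2148.7 kg/h.
isobutane in E: m_A = 1640×0.717 + (1−0.216)·(1−0.441)·m_A, so m_A = 1175.9/0.5617 = 2093.3 kg/h.
E = 2093.3 + 2148.7 = 4242 kg/h.
n-butane fraction in E = 2148.7/4242 = 0.507.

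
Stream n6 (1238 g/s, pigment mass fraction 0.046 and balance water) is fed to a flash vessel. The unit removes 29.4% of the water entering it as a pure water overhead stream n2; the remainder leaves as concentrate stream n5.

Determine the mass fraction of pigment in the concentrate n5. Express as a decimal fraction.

0.064

pigment is not removed: 1238×0.046 = 56.948 g/s of pigment enters n5.
water entering = 1238×0.954 = 1181.1 g/s; overhead removed = 0.294×1181.1 = 347.23 g/s.
Concentrate = 1238 − 347.23 = 890.77 g/s.
Mass fraction = 56.948/890.77 = 0.064.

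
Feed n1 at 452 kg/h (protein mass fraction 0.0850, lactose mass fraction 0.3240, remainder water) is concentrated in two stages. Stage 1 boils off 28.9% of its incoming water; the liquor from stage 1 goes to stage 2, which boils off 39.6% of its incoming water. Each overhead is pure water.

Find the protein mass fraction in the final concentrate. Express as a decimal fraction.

water in feed = 452×0.591 = 267.13 kg/h.
After stage 1: water left = (1−0.289)×267.13 = 189.93; stream total = 374.8 kg/h.
After stage 2: water left = (1−0.396)×189.93 = 114.72; final concentrate = 299.59 kg/h.
protein fraction = 38.42/299.59 = 0.1282.

0.1282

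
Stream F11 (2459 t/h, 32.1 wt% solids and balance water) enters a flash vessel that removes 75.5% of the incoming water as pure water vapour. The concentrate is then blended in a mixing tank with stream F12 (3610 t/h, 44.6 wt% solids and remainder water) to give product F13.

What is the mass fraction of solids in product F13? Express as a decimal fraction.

0.499

Vapour removed = 0.755×0.679×2459 = 1260.6 t/h; concentrate = 1198.4 t/h.
solids reaching the mixer = 789.34 (from concentrate) + 3610×0.446 = 2399.4 t/h.
Product flow = 1198.4 + 3610 = 4808.4 t/h; solids fraction = 0.499.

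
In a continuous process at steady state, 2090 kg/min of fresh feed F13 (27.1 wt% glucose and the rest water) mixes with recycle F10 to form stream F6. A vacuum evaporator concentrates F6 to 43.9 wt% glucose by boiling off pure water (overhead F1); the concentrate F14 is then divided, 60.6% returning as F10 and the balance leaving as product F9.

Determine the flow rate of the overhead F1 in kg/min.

799.8 kg/min

Overall glucose balance (none leaves overhead): glucose in fresh feed = glucose in product, i.e. 2090×0.271 = (1−0.606)·F14·0.439.
F14 = 566.39/(0.439×0.394) = 3274.6 kg/min.
Recycle F10 = 0.606×3274.6 = 1984.4 kg/min.
Combined feed F6 = 2090 + 1984.4 = 4074.4 kg/min.
Overhead F1 = F6 − F14 = 4074.4 − 3274.6 = 799.82 kg/min.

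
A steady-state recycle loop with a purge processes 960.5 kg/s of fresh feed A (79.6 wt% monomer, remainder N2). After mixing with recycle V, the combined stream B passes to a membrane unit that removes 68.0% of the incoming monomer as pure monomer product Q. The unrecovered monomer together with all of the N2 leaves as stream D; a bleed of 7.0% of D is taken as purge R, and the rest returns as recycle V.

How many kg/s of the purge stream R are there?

N2 enters only via A and leaves only via the purge: 960.5×0.204 = 0.070×(N2 in D), and the membrane unit passes all N2, so N2 in B = N2 in D = 2799.2 kg/s.
monomer in B: m_A = 960.5×0.796 + (1−0.070)·(1−0.680)·m_A, so m_A = 764.56/0.7024 = 1088.5 kg/s.
D = (1−0.680)×1088.5 + 2799.2 = 3147.5 kg/s.
Purge R = 0.070×3147.5 = 220.32 kg/s.

220.3 kg/s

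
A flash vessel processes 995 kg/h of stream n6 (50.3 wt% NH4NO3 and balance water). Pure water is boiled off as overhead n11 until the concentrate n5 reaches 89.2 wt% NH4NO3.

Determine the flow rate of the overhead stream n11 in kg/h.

NH4NO3 is conserved: 995×0.503 = 500.49 kg/h all reports to the concentrate.
Concentrate = 500.49/(target fraction) = 561.08 kg/h.
Overhead = 995 − 561.08 = 433.92 kg/h.

433.9 kg/h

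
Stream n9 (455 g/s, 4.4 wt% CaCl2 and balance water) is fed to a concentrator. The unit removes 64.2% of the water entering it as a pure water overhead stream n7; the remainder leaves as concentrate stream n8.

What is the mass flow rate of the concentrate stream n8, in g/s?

water entering = 455×0.956 = 434.98 g/s; overhead removed = 0.642×434.98 = 279.26 g/s.
Concentrate = 455 − 279.26 = 175.74 g/s.

175.7 g/s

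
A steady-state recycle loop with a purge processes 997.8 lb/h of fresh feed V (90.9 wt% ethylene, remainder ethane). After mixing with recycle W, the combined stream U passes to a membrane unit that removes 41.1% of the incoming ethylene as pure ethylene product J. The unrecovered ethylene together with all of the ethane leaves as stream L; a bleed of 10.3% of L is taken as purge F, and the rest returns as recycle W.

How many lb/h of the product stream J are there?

790.3 lb/h

ethylene in U: m_A = 997.8×0.909 + (1−0.103)·(1−0.411)·m_A, so m_A = 907/0.4717 = 1923 lb/h.
Product J = 0.411×1923 = 790.34 lb/h.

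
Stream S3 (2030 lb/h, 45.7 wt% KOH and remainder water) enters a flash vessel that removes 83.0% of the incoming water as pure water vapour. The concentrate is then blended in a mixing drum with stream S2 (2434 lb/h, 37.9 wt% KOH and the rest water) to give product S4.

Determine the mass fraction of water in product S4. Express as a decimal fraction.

Vapour removed = 0.830×0.543×2030 = 914.9 lb/h; concentrate = 1115.1 lb/h.
water reaching the mixer = 187.39 (from concentrate) + 2434×0.621 = 1698.9 lb/h.
Product flow = 1115.1 + 2434 = 3549.1 lb/h; water fraction = 0.4787.

0.4787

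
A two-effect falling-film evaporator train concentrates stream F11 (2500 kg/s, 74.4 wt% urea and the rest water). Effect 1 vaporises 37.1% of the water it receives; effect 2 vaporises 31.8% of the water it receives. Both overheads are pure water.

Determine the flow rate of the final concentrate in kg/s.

water in feed = 2500×0.256 = 640 kg/s.
After stage 1: water left = (1−0.371)×640 = 402.56; stream total = 2262.6 kg/s.
After stage 2: water left = (1−0.318)×402.56 = 274.55; final concentrate = 2134.5 kg/s.

2135 kg/s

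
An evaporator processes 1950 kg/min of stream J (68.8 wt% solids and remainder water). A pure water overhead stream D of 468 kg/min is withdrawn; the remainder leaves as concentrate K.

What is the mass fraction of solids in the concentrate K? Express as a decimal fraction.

solids is not removed: 1950×0.688 = 1341.6 kg/min of solids enters K.
Concentrate = 1950 − 468 = 1482 kg/min.
Mass fraction = 1341.6/1482 = 0.9053.

0.9053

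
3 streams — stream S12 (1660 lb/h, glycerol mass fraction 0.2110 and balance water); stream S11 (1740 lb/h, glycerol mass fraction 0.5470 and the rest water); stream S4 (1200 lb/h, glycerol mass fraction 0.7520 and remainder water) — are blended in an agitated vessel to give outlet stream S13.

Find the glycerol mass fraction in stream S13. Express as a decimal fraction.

0.4792

Total flow out = 1660 + 1740 + 1200 = 4600 lb/h.
glycerol in = 1660×0.211 + 1740×0.547 + 1200×0.752 = 2204.4 lb/h.
glycerol mass fraction in S13 = 2204.4/4600 = 0.4792.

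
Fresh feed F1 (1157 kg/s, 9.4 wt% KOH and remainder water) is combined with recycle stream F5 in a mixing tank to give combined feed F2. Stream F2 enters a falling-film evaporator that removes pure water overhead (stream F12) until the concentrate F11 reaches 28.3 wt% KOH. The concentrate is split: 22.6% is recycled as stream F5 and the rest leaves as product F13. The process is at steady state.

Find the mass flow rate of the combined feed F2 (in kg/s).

Overall KOH balance (none leaves overhead): KOH in fresh feed = KOH in product, i.e. 1157×0.094 = (1−0.226)·F11·0.283.
F11 = 108.76/(0.283×0.774) = 496.52 kg/s.
Recycle F5 = 0.226×496.52 = 112.21 kg/s.
Combined feed F2 = 1157 + 112.21 = 1269.2 kg/s.

1269 kg/s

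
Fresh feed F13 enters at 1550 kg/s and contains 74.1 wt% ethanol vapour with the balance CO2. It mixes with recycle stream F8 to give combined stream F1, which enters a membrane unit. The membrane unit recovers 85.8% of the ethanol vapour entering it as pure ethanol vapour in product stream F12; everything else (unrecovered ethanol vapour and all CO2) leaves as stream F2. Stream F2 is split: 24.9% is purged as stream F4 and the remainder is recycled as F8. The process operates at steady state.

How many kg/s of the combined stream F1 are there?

CO2 enters only via F13 and leaves only via the purge: 1550×0.259 = 0.249×(CO2 in F2), and the membrane unit passes all CO2, so CO2 in F1 = CO2 in F2 = 1612.2 kg/s.
ethanol vapour in F1: m_A = 1550×0.741 + (1−0.249)·(1−0.858)·m_A, so m_A = 1148.5/0.8934 = 1285.7 kg/s.
F1 = 1285.7 + 1612.2 = 2897.9 kg/s.

2898 kg/s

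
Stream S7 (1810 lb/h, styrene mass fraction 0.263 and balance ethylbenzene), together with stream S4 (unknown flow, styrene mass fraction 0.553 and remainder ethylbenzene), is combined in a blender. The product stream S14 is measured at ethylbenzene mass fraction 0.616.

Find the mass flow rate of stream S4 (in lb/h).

1296 lb/h

Let S4 be the unknown flow. Total out = 1810 + S4.
ethylbenzene balance: 1334 + 0.447·S4 = 0.616·(1810 + S4)
(0.447 − 0.616)·S4 = 0.616×1810 − 1334 = -219.01
S4 = -219.01 / -0.169 = 1295.9 lb/h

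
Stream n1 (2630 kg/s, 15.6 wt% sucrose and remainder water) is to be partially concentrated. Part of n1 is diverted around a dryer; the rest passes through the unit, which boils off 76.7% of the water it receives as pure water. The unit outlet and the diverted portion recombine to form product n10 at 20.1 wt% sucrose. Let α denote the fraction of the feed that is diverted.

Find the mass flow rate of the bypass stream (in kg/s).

1720 kg/s

All 2630×0.156 = 410.28 kg/s of sucrose reaches n10, so n10 = 410.28/0.201 = 2041.2 kg/s and vapour = 588.81 kg/s.
The evaporator receives (1−α)·2630 of feed at 0.844 water and removes 0.767 of that water:
0.767×0.844×(1−α)×2630 = 588.81
(1−α) = 588.81/1702.5 = 0.3458;  α = 0.6542.
Bypass flow = 0.6542×2630 = 1720.4 kg/s.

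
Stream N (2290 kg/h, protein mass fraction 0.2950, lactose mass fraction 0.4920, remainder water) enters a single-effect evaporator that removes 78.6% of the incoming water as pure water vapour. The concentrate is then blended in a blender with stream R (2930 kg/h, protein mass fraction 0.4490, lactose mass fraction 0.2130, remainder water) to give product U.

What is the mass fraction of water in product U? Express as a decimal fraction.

0.2263

Vapour removed = 0.786×0.213×2290 = 383.39 kg/h; concentrate = 1906.6 kg/h.
water reaching the mixer = 104.38 (from concentrate) + 2930×0.338 = 1094.7 kg/h.
Product flow = 1906.6 + 2930 = 4836.6 kg/h; water fraction = 0.2263.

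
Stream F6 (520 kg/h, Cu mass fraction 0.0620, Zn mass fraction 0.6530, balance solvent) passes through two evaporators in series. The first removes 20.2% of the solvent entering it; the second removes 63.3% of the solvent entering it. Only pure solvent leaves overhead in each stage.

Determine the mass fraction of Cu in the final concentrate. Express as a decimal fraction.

solvent in feed = 520×0.285 = 148.2 kg/h.
After stage 1: solvent left = (1−0.202)×148.2 = 118.26; stream total = 490.06 kg/h.
After stage 2: solvent left = (1−0.633)×118.26 = 43.403; final concentrate = 415.2 kg/h.
Cu fraction = 32.24/415.2 = 0.0776.

0.0776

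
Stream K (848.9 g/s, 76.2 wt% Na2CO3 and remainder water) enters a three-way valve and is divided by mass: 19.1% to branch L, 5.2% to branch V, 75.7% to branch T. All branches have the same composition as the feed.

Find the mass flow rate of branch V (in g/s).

Branch V flow = 0.052×848.9 = 44.143 g/s.

44.14 g/s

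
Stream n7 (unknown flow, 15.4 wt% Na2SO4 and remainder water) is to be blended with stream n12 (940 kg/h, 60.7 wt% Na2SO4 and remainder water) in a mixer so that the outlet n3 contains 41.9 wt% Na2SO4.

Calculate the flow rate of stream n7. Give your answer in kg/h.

Let n7 be the unknown flow. Total out = 940 + n7.
Na2SO4 balance: 570.58 + 0.154·n7 = 0.419·(940 + n7)
(0.154 − 0.419)·n7 = 0.419×940 − 570.58 = -176.72
n7 = -176.72 / -0.265 = 666.87 kg/h

666.9 kg/h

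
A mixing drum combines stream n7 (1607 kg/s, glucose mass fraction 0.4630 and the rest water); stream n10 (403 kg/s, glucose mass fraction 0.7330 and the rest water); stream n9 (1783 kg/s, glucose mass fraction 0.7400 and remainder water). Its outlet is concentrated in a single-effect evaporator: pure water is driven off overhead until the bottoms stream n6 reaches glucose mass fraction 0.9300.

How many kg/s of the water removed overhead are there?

glucose entering = 1607×0.463 + 403×0.733 + 1783×0.740 = 2358.9 kg/s.
All glucose reports to n6, so n6 = 2358.9/0.930 = 2536.4 kg/s.
Total feed = 3793 kg/s; overhead = 3793 − 2536.4 = 1256.6 kg/s.

1257 kg/s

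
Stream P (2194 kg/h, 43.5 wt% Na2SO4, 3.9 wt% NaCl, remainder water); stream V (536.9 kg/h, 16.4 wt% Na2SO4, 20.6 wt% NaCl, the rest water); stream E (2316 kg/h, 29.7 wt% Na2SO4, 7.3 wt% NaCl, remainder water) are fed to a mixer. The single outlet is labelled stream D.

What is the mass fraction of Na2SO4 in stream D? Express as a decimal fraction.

Total flow out = 2194 + 536.9 + 2316 = 5046.9 kg/h.
Na2SO4 in = 2194×0.435 + 536.9×0.164 + 2316×0.297 = 1730.3 kg/h.
Na2SO4 mass fraction in D = 1730.3/5046.9 = 0.343.

0.343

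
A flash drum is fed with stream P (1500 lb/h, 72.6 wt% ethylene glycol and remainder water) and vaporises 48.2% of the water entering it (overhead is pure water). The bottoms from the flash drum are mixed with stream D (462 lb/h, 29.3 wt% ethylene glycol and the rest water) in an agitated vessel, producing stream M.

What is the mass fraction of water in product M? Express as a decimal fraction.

Vapour removed = 0.482×0.274×1500 = 198.1 lb/h; concentrate = 1301.9 lb/h.
water reaching the mixer = 212.9 (from concentrate) + 462×0.707 = 539.53 lb/h.
Product flow = 1301.9 + 462 = 1763.9 lb/h; water fraction = 0.306.

0.306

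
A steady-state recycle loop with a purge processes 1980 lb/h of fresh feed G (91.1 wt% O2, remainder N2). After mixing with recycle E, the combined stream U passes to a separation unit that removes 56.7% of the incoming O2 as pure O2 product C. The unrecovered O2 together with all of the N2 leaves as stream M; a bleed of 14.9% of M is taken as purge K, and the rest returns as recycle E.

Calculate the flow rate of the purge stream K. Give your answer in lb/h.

360.5 lb/h

N2 enters only via G and leaves only via the purge: 1980×0.089 = 0.149×(N2 in M), and the separation unit passes all N2, so N2 in U = N2 in M = 1182.7 lb/h.
O2 in U: m_A = 1980×0.911 + (1−0.149)·(1−0.567)·m_A, so m_A = 1803.8/0.6315 = 2856.3 lb/h.
M = (1−0.567)×2856.3 + 1182.7 = 2419.4 lb/h.
Purge K = 0.149×2419.4 = 360.5 lb/h.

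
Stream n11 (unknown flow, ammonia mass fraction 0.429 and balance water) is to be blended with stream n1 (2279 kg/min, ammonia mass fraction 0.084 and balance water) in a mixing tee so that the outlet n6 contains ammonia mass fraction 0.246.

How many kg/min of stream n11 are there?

2017 kg/min

Let n11 be the unknown flow. Total out = 2279 + n11.
ammonia balance: 191.44 + 0.429·n11 = 0.246·(2279 + n11)
(0.429 − 0.246)·n11 = 0.246×2279 − 191.44 = 369.2
n11 = 369.2 / 0.183 = 2017.5 kg/min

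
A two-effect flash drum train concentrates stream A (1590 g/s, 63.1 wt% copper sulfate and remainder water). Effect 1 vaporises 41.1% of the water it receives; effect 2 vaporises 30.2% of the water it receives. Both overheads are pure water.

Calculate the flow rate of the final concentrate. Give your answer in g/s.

water in feed = 1590×0.369 = 586.71 g/s.
After stage 1: water left = (1−0.411)×586.71 = 345.57; stream total = 1348.9 g/s.
After stage 2: water left = (1−0.302)×345.57 = 241.21; final concentrate = 1244.5 g/s.

1244 g/s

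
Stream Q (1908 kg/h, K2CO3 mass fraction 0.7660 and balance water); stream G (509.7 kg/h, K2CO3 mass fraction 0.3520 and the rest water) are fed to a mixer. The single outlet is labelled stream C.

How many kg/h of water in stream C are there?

water out = water in = 1908×0.234 + 509.7×0.648 = 776.76 kg/h.

776.8 kg/h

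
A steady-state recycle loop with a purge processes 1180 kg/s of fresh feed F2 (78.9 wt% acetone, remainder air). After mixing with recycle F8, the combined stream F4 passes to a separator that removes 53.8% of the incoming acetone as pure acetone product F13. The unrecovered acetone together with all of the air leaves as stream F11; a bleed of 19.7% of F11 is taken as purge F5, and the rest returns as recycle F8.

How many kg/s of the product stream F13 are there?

acetone in F4: m_A = 1180×0.789 + (1−0.197)·(1−0.538)·m_A, so m_A = 931.02/0.6290 = 1480.1 kg/s.
Product F13 = 0.538×1480.1 = 796.31 kg/s.

796.3 kg/s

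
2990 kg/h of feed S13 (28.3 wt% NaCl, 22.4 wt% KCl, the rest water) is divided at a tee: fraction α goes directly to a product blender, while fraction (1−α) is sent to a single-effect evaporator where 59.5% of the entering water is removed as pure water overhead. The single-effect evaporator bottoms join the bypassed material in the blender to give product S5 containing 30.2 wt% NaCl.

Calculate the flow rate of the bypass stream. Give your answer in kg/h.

All 2990×0.283 = 846.17 kg/h of NaCl reaches S5, so S5 = 846.17/0.302 = 2801.9 kg/h and vapour = 188.11 kg/h.
The evaporator receives (1−α)·2990 of feed at 0.493 water and removes 0.595 of that water:
0.595×0.493×(1−α)×2990 = 188.11
(1−α) = 188.11/877.07 = 0.2145;  α = 0.7855.
Bypass flow = 0.7855×2990 = 2348.7 kg/h.

2349 kg/h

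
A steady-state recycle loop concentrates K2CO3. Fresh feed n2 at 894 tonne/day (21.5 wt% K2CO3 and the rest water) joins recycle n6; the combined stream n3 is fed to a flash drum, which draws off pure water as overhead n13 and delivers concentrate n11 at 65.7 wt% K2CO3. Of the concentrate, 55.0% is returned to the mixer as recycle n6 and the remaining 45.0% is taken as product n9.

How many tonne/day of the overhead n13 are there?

601.4 tonne/day

Overall K2CO3 balance (none leaves overhead): K2CO3 in fresh feed = K2CO3 in product, i.e. 894×0.215 = (1−0.550)·n11·0.657.
n11 = 192.21/(0.657×0.450) = 650.13 tonne/day.
Recycle n6 = 0.550×650.13 = 357.57 tonne/day.
Combined feed n3 = 894 + 357.57 = 1251.6 tonne/day.
Overhead n13 = n3 − n11 = 1251.6 − 650.13 = 601.44 tonne/day.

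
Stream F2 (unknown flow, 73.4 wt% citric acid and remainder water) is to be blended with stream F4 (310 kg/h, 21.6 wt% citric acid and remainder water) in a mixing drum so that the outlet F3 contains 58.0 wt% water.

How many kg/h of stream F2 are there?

Let F2 be the unknown flow. Total out = 310 + F2.
water balance: 243.04 + 0.266·F2 = 0.580·(310 + F2)
(0.266 − 0.580)·F2 = 0.580×310 − 243.04 = -63.24
F2 = -63.24 / -0.314 = 201.4 kg/h

201.4 kg/h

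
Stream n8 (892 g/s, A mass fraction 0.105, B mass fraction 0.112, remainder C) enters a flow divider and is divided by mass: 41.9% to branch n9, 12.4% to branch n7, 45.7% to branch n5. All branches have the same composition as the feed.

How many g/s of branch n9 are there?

Branch n9 flow = 0.419×892 = 373.75 g/s.

373.7 g/s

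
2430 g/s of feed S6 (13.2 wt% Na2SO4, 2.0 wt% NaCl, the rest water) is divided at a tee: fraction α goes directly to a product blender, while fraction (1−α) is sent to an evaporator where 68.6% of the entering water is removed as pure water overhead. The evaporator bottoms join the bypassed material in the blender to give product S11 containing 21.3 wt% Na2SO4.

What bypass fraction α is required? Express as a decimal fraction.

All 2430×0.132 = 320.76 g/s of Na2SO4 reaches S11, so S11 = 320.76/0.213 = 1505.9 g/s and vapour = 924.08 g/s.
The evaporator receives (1−α)·2430 of feed at 0.848 water and removes 0.686 of that water:
0.686×0.848×(1−α)×2430 = 924.08
(1−α) = 924.08/1413.6 = 0.6537;  α = 0.3463.

0.346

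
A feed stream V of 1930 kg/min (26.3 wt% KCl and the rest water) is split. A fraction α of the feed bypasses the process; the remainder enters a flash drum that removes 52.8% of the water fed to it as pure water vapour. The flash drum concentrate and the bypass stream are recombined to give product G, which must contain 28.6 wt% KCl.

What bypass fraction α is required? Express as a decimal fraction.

All 1930×0.263 = 507.59 kg/min of KCl reaches G, so G = 507.59/0.286 = 1774.8 kg/min and vapour = 155.21 kg/min.
The evaporator receives (1−α)·1930 of feed at 0.737 water and removes 0.528 of that water:
0.528×0.737×(1−α)×1930 = 155.21
(1−α) = 155.21/751.03 = 0.2067;  α = 0.7933.

0.793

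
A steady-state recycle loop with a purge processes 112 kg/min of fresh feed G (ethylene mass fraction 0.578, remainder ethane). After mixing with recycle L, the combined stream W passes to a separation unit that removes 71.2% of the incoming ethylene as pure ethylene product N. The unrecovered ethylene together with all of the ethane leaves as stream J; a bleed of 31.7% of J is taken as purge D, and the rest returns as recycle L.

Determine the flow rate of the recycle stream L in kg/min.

117.7 kg/min

ethane enters only via G and leaves only via the purge: 112×0.422 = 0.317×(ethane in J), and the separation unit passes all ethane, so ethane in W = ethane in J = 149.1 kg/min.
ethylene in W: m_A = 112×0.578 + (1−0.317)·(1−0.712)·m_A, so m_A = 64.736/0.8033 = 80.588 kg/min.
J = (1−0.712)×80.588 + 149.1 = 172.31 kg/min.
Recycle L = (1−0.317)×172.31 = 117.69 kg/min.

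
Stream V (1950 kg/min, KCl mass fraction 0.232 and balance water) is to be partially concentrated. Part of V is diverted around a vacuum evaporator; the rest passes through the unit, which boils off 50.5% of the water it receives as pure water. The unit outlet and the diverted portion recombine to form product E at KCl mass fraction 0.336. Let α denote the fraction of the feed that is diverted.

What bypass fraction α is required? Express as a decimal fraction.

0.202

All 1950×0.232 = 452.4 kg/min of KCl reaches E, so E = 452.4/0.336 = 1346.4 kg/min and vapour = 603.57 kg/min.
The evaporator receives (1−α)·1950 of feed at 0.768 water and removes 0.505 of that water:
0.505×0.768×(1−α)×1950 = 603.57
(1−α) = 603.57/756.29 = 0.7981;  α = 0.2019.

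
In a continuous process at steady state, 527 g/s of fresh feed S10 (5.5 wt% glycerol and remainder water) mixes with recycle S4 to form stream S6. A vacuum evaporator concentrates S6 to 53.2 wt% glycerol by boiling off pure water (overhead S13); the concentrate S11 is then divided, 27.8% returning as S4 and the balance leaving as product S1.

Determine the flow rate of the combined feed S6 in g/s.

548 g/s

Overall glycerol balance (none leaves overhead): glycerol in fresh feed = glycerol in product, i.e. 527×0.055 = (1−0.278)·S11·0.532.
S11 = 28.985/(0.532×0.722) = 75.461 g/s.
Recycle S4 = 0.278×75.461 = 20.978 g/s.
Combined feed S6 = 527 + 20.978 = 547.98 g/s.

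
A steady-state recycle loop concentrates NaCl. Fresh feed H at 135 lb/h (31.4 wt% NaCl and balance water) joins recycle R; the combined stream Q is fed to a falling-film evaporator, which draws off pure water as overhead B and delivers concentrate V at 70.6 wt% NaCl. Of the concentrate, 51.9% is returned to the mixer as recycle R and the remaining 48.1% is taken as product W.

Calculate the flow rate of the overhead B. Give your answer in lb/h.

74.96 lb/h

Overall NaCl balance (none leaves overhead): NaCl in fresh feed = NaCl in product, i.e. 135×0.314 = (1−0.519)·V·0.706.
V = 42.39/(0.706×0.481) = 124.83 lb/h.
Recycle R = 0.519×124.83 = 64.786 lb/h.
Combined feed Q = 135 + 64.786 = 199.79 lb/h.
Overhead B = Q − V = 199.79 − 124.83 = 74.958 lb/h.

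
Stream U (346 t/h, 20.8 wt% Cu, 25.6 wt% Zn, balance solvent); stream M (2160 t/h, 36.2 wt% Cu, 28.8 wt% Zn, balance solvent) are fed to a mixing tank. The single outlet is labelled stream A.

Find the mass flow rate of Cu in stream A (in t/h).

853.9 t/h

Cu out = Cu in = 346×0.208 + 2160×0.362 = 853.89 t/h.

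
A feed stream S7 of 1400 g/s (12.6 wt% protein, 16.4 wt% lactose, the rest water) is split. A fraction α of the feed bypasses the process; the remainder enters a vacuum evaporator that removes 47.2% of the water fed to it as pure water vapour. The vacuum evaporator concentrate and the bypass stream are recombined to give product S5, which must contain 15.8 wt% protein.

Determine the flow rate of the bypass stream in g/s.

All 1400×0.126 = 176.4 g/s of protein reaches S5, so S5 = 176.4/0.158 = 1116.5 g/s and vapour = 283.54 g/s.
The evaporator receives (1−α)·1400 of feed at 0.710 water and removes 0.472 of that water:
0.472×0.710×(1−α)×1400 = 283.54
(1−α) = 283.54/469.17 = 0.6044;  α = 0.3956.
Bypass flow = 0.3956×1400 = 553.9 g/s.

553.9 g/s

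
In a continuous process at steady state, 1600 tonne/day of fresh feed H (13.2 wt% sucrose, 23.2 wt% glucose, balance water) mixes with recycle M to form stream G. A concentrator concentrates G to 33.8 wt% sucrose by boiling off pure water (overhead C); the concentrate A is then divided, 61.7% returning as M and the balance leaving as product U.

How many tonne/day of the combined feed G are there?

Overall sucrose balance (none leaves overhead): sucrose in fresh feed = sucrose in product, i.e. 1600×0.132 = (1−0.617)·A·0.338.
A = 211.2/(0.338×0.383) = 1631.5 tonne/day.
Recycle M = 0.617×1631.5 = 1006.6 tonne/day.
Combined feed G = 1600 + 1006.6 = 2606.6 tonne/day.

2607 tonne/day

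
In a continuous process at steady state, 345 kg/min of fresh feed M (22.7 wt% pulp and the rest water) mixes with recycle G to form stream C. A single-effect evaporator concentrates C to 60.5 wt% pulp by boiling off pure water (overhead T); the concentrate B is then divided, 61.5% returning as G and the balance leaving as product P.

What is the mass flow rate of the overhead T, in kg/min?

215.6 kg/min

Overall pulp balance (none leaves overhead): pulp in fresh feed = pulp in product, i.e. 345×0.227 = (1−0.615)·B·0.605.
B = 78.315/(0.605×0.385) = 336.22 kg/min.
Recycle G = 0.615×336.22 = 206.78 kg/min.
Combined feed C = 345 + 206.78 = 551.78 kg/min.
Overhead T = C − B = 551.78 − 336.22 = 215.55 kg/min.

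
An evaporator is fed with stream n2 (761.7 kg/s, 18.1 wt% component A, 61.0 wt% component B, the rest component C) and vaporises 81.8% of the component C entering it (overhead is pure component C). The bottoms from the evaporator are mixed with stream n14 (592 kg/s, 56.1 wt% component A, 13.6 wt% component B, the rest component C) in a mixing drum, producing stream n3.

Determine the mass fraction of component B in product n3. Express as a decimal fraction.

Vapour removed = 0.818×0.209×761.7 = 130.22 kg/s; concentrate = 631.48 kg/s.
component B reaching the mixer = 464.64 (from concentrate) + 592×0.136 = 545.15 kg/s.
Product flow = 631.48 + 592 = 1223.5 kg/s; component B fraction = 0.446.

0.446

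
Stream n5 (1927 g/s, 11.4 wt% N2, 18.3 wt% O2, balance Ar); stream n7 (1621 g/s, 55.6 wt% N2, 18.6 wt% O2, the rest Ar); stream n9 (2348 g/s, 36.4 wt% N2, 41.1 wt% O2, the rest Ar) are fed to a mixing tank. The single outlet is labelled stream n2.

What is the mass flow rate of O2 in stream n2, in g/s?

O2 out = O2 in = 1927×0.183 + 1621×0.186 + 2348×0.411 = 1619.2 g/s.

1619 g/s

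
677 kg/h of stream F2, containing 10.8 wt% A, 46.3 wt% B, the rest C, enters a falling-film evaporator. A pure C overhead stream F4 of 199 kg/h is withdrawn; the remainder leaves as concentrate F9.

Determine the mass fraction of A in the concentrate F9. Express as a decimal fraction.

A is not removed: 677×0.108 = 73.116 kg/h of A enters F9.
Concentrate = 677 − 199 = 478 kg/h.
Mass fraction = 73.116/478 = 0.153.

0.153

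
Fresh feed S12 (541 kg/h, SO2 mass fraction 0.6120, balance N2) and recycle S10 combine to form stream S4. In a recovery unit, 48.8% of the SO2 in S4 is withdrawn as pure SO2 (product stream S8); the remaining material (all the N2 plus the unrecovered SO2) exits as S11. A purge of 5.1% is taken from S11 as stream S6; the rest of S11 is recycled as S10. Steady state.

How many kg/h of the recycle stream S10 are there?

N2 enters only via S12 and leaves only via the purge: 541×0.388 = 0.051×(N2 in S11), and the recovery unit passes all N2, so N2 in S4 = N2 in S11 = 4115.8 kg/h.
SO2 in S4: m_A = 541×0.612 + (1−0.051)·(1−0.488)·m_A, so m_A = 331.09/0.5141 = 644.01 kg/h.
S11 = (1−0.488)×644.01 + 4115.8 = 4445.6 kg/h.
Recycle S10 = (1−0.051)×4445.6 = 4218.9 kg/h.

4219 kg/h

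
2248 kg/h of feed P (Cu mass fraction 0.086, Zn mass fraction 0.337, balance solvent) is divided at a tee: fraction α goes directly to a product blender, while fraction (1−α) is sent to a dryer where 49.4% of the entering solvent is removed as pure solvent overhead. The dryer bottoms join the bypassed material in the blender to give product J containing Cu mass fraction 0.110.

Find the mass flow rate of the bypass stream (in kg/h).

527.3 kg/h

All 2248×0.086 = 193.33 kg/h of Cu reaches J, so J = 193.33/0.110 = 1757.5 kg/h and vapour = 490.47 kg/h.
The evaporator receives (1−α)·2248 of feed at 0.577 solvent and removes 0.494 of that solvent:
0.494×0.577×(1−α)×2248 = 490.47
(1−α) = 490.47/640.77 = 0.7654;  α = 0.2346.
Bypass flow = 0.2346×2248 = 527.27 kg/h.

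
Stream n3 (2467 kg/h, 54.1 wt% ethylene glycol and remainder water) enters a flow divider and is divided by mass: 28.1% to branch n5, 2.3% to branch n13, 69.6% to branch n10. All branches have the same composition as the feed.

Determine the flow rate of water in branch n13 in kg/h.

Branch n13 total = 0.023×2467 = 56.741 kg/h.
water in n13 = 0.459×56.741 = 26.044 kg/h.

26.04 kg/h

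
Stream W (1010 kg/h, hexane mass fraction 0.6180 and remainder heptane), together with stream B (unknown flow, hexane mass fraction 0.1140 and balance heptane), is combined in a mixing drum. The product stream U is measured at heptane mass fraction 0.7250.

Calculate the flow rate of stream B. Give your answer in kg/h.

Let B be the unknown flow. Total out = 1010 + B.
heptane balance: 385.82 + 0.886·B = 0.725·(1010 + B)
(0.886 − 0.725)·B = 0.725×1010 − 385.82 = 346.43
B = 346.43 / 0.161 = 2151.7 kg/h

2152 kg/h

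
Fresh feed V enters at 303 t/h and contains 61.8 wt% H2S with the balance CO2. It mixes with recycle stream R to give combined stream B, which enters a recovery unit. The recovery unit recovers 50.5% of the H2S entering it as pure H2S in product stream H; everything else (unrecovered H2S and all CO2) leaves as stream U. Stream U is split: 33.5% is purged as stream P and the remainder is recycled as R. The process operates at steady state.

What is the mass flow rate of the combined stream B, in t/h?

CO2 enters only via V and leaves only via the purge: 303×0.382 = 0.335×(CO2 in U), and the recovery unit passes all CO2, so CO2 in B = CO2 in U = 345.51 t/h.
H2S in B: m_A = 303×0.618 + (1−0.335)·(1−0.505)·m_A, so m_A = 187.25/0.6708 = 279.14 t/h.
B = 279.14 + 345.51 = 624.65 t/h.

624.7 t/h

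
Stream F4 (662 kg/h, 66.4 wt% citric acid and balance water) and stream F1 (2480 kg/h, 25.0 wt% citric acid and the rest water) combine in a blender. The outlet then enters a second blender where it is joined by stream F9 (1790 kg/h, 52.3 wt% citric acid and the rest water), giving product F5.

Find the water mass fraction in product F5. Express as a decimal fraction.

Overall, product flow = 4932 kg/h.
water in = 662×0.336 + 2480×0.750 + 1790×0.477 = 2936.3 kg/h.
water fraction in F5 = 0.5953.

0.5953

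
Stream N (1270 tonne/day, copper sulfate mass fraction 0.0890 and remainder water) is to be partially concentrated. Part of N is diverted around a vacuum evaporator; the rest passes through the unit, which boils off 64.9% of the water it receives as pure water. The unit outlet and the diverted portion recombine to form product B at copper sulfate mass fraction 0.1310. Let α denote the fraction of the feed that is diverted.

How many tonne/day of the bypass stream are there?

581.3 tonne/day

All 1270×0.089 = 113.03 tonne/day of copper sulfate reaches B, so B = 113.03/0.131 = 862.82 tonne/day and vapour = 407.18 tonne/day.
The evaporator receives (1−α)·1270 of feed at 0.911 water and removes 0.649 of that water:
0.649×0.911×(1−α)×1270 = 407.18
(1−α) = 407.18/750.87 = 0.5423;  α = 0.4577.
Bypass flow = 0.4577×1270 = 581.32 tonne/day.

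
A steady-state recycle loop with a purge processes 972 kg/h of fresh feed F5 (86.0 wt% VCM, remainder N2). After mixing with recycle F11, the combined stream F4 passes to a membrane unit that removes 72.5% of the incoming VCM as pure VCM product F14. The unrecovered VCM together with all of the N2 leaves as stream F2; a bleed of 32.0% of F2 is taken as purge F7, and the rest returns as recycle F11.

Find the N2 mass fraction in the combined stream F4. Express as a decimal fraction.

N2 enters only via F5 and leaves only via the purge: 972×0.140 = 0.320×(N2 in F2), and the membrane unit passes all N2, so N2 in F4 = N2 in F2 = 425.25 kg/h.
VCM in F4: m_A = 972×0.860 + (1−0.320)·(1−0.725)·m_A, so m_A = 835.92/0.8130 = 1028.2 kg/h.
F4 = 1028.2 + 425.25 = 1453.4 kg/h.
N2 fraction in F4 = 425.25/1453.4 = 0.293.

0.293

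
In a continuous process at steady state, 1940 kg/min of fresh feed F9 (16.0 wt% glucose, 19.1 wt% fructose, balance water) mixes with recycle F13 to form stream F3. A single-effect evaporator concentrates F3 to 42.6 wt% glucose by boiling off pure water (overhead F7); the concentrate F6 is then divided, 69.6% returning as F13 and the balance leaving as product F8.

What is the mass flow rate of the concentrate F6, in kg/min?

Overall glucose balance (none leaves overhead): glucose in fresh feed = glucose in product, i.e. 1940×0.160 = (1−0.696)·F6·0.426.
F6 = 310.4/(0.426×0.304) = 2396.8 kg/min.

2397 kg/min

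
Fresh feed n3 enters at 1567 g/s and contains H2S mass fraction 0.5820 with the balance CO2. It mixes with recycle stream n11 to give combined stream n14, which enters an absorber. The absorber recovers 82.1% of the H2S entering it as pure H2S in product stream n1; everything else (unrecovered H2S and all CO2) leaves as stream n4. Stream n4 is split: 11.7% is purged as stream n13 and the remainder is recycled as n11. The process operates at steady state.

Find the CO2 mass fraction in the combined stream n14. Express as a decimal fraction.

CO2 enters only via n3 and leaves only via the purge: 1567×0.418 = 0.117×(CO2 in n4), and the absorber passes all CO2, so CO2 in n14 = CO2 in n4 = 5598.3 g/s.
H2S in n14: m_A = 1567×0.582 + (1−0.117)·(1−0.821)·m_A, so m_A = 911.99/0.8419 = 1083.2 g/s.
n14 = 1083.2 + 5598.3 = 6681.5 g/s.
CO2 fraction in n14 = 5598.3/6681.5 = 0.8379.

0.8379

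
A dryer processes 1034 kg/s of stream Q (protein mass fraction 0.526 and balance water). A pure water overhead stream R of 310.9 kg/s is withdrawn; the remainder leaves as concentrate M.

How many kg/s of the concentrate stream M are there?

723.1 kg/s

Concentrate = 1034 − 310.9 = 723.1 kg/s.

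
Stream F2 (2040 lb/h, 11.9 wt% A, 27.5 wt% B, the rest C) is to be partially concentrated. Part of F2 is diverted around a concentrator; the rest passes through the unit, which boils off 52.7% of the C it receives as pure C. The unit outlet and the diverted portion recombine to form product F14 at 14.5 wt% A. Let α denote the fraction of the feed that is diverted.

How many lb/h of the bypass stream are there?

894.6 lb/h

All 2040×0.119 = 242.76 lb/h of A reaches F14, so F14 = 242.76/0.145 = 1674.2 lb/h and vapour = 365.79 lb/h.
The evaporator receives (1−α)·2040 of feed at 0.606 C and removes 0.527 of that C:
0.527×0.606×(1−α)×2040 = 365.79
(1−α) = 365.79/651.5 = 0.5615;  α = 0.4385.
Bypass flow = 0.4385×2040 = 894.61 lb/h.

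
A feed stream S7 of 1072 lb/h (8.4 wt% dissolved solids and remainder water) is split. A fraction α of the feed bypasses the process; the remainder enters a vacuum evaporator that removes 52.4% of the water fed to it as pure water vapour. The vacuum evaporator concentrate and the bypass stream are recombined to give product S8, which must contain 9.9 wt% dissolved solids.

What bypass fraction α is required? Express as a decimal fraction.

All 1072×0.084 = 90.048 lb/h of dissolved solids reaches S8, so S8 = 90.048/0.099 = 909.58 lb/h and vapour = 162.42 lb/h.
The evaporator receives (1−α)·1072 of feed at 0.916 water and removes 0.524 of that water:
0.524×0.916×(1−α)×1072 = 162.42
(1−α) = 162.42/514.54 = 0.3157;  α = 0.6843.

0.684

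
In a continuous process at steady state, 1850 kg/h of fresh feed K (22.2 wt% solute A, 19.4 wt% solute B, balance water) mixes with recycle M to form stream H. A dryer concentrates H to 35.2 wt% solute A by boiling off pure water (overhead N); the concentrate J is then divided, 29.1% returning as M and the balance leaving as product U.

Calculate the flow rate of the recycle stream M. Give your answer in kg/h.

Overall solute A balance (none leaves overhead): solute A in fresh feed = solute A in product, i.e. 1850×0.222 = (1−0.291)·J·0.352.
J = 410.7/(0.352×0.709) = 1645.6 kg/h.
Recycle M = 0.291×1645.6 = 478.88 kg/h.

478.9 kg/h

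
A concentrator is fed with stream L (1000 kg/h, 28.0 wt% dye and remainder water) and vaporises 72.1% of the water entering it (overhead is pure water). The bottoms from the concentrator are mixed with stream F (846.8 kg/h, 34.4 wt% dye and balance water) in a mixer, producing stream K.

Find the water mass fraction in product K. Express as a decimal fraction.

Vapour removed = 0.721×0.720×1000 = 519.12 kg/h; concentrate = 480.88 kg/h.
water reaching the mixer = 200.88 (from concentrate) + 846.8×0.656 = 756.38 kg/h.
Product flow = 480.88 + 846.8 = 1327.7 kg/h; water fraction = 0.5697.

0.5697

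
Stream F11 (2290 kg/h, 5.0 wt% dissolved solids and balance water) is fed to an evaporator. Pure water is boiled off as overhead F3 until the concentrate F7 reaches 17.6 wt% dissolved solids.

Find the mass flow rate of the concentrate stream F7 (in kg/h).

650.6 kg/h

dissolved solids is conserved: 2290×0.050 = 114.5 kg/h all reports to the concentrate.
Concentrate = 114.5/(target fraction) = 650.57 kg/h.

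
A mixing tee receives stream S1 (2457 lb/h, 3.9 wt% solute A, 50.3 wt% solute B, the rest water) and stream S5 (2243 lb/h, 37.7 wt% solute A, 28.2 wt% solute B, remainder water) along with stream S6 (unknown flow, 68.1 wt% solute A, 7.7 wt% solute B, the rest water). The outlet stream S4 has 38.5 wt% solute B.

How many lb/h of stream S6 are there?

Let S6 be the unknown flow. Total out = 4700 + S6.
solute B balance: 1868.4 + 0.077·S6 = 0.385·(4700 + S6)
(0.077 − 0.385)·S6 = 0.385×4700 − 1868.4 = -58.897
S6 = -58.897 / -0.308 = 191.22 lb/h

191.2 lb/h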